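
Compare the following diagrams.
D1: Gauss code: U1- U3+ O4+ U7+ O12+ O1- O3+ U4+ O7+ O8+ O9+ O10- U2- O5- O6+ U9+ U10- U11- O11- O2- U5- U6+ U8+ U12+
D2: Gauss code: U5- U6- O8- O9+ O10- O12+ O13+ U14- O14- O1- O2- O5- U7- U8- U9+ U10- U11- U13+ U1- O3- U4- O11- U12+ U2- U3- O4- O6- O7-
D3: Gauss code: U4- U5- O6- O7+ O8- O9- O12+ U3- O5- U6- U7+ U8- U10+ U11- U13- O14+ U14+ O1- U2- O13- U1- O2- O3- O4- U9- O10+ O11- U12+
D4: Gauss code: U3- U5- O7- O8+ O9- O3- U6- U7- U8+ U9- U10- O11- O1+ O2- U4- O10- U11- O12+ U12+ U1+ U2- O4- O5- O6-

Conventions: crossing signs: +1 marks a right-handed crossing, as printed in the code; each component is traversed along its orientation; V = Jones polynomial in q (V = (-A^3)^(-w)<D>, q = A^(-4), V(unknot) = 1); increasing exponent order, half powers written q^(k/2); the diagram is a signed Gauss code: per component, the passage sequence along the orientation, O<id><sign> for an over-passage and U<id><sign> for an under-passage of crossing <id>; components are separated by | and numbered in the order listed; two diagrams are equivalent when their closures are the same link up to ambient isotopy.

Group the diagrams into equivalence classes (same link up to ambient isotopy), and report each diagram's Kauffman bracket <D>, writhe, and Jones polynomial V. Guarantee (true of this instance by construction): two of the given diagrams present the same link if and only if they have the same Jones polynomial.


grouping into links: {D1} | {D2, D3, D4}
V(D1) = q + q^3 - q^4  (w +2, c 12, <D> = -A^-10 + A^-6 + A^2)
D2 (bracket A^-16 + 2A^-8 - 2A^-4 + 1 - 2A^4 + A^8; 14 crossings at w = -8): V = q^-8 - 2q^-7 + q^-6 - 2q^-5 + 2q^-4 + q^-2
V(D3) = q^-8 - 2q^-7 + q^-6 - 2q^-5 + 2q^-4 + q^-2  [14 crossings, <D> = A^-10 + 2A^-2 - 2A^2 + A^6 - 2A^10 + A^14, w = -6]
V(D4) = q^-8 - 2q^-7 + q^-6 - 2q^-5 + 2q^-4 + q^-2  (w -6, c 12, <D> = A^-10 + 2A^-2 - 2A^2 + A^6 - 2A^10 + A^14)
why: 2 classes among 4 diagrams; unequal V(q) rules out equality


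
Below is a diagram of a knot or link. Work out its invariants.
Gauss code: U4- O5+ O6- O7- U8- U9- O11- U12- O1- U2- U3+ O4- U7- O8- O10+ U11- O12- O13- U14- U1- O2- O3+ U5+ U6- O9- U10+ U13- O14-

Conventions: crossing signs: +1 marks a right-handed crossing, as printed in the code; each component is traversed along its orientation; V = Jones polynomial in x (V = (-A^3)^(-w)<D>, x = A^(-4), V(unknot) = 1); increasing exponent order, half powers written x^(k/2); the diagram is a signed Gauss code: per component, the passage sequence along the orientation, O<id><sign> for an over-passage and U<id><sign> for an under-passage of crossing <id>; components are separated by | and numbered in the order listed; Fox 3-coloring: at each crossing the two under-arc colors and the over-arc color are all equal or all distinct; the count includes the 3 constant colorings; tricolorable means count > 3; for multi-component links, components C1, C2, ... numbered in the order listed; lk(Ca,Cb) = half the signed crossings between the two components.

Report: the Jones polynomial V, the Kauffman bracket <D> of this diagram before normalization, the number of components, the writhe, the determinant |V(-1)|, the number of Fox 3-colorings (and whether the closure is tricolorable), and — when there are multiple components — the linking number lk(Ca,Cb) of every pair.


V = -x^-8 + x^-5 + x^-3
<D> = A^-12 + A^-4 - A^8 (w = -8)
1 component over 14 crossings, w = -8
9 Fox colorings among 3^14, |V(-1)| = 3: tricolorable
why: the span of V is 5, forcing >= 5 crossings in any diagram


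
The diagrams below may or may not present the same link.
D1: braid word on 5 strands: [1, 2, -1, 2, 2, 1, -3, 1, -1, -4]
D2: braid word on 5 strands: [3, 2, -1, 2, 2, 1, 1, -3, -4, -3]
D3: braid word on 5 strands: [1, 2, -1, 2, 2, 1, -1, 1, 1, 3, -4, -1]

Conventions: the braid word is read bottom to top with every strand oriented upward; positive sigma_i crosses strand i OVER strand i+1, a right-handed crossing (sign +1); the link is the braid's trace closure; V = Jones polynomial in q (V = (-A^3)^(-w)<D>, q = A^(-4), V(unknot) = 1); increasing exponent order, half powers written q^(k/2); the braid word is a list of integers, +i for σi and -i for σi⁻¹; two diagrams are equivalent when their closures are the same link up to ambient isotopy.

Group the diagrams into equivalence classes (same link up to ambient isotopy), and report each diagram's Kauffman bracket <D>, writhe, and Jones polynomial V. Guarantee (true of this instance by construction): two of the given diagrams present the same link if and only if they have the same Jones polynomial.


equivalence classes: {D1, D2, D3}
D1 (bracket -A^-18 + A^-14 - A^-10 + 2A^-6 - A^-2 + A^2; 10 crossings at w = +2): V = q - q^2 + 2q^3 - q^4 + q^5 - q^6
V(D2) = q - q^2 + 2q^3 - q^4 + q^5 - q^6  [10 crossings, <D> = -A^-18 + A^-14 - A^-10 + 2A^-6 - A^-2 + A^2, w = +2]
V(D3) = q - q^2 + 2q^3 - q^4 + q^5 - q^6  (w +4, c 12, <D> = -A^-12 + A^-8 - A^-4 + 2 - A^4 + A^8)
observation: all 3 diagrams share one V(q), hence one class


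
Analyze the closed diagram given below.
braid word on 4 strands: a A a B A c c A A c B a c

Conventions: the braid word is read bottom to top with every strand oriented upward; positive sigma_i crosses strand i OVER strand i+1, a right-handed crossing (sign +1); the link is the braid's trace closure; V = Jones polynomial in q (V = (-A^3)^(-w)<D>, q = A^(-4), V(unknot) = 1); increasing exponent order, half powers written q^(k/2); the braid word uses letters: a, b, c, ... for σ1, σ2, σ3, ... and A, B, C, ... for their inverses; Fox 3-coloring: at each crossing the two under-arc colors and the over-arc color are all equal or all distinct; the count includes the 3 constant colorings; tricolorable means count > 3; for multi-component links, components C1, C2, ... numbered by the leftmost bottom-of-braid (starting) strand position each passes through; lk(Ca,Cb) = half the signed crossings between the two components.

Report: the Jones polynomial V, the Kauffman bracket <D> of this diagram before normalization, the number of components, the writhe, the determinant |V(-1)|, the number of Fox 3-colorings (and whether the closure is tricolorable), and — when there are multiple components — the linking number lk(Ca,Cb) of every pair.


V(q) = -q^-4 + 2q^-3 - 3q^-2 + 5q^-1 - 5 + 6q - 5q^2 + 4q^3 - 3q^4 + q^5
bracket: -A^-17 + 3A^-13 - 4A^-9 + 5A^-5 - 6A^-1 + 5A^3 - 5A^7 + 3A^11 - 2A^15 + A^19, w = +1
1 component, writhe +1, over 13 crossings
det 35, colorings 3 of 3^13 — not tricolorable
observation: det 35 = |V(-1)|; not divisible by 3, so not tricolorable


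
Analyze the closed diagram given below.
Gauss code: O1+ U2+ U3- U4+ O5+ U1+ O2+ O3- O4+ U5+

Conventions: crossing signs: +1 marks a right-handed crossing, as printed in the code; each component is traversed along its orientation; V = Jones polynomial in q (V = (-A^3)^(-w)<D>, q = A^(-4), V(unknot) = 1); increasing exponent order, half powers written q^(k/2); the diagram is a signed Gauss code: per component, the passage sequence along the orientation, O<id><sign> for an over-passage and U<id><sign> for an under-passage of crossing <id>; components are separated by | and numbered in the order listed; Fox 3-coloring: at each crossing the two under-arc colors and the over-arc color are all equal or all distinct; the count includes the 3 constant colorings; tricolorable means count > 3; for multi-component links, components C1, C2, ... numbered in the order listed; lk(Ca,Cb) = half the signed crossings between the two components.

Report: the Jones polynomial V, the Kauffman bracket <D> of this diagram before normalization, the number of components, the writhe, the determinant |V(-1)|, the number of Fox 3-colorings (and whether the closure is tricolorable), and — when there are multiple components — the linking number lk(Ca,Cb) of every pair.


Jones polynomial: V(q) = q + q^3 - q^4
<D> = A^-7 - A^-3 - A^5; writhe +3
components 1, writhe +3 (5 crossings)
3-colorings: 9 of 3^5, det 3 — tricolorable
note: w = +3 shifts under R1 moves; the (-A^3)^(-3) factor cancels that in V


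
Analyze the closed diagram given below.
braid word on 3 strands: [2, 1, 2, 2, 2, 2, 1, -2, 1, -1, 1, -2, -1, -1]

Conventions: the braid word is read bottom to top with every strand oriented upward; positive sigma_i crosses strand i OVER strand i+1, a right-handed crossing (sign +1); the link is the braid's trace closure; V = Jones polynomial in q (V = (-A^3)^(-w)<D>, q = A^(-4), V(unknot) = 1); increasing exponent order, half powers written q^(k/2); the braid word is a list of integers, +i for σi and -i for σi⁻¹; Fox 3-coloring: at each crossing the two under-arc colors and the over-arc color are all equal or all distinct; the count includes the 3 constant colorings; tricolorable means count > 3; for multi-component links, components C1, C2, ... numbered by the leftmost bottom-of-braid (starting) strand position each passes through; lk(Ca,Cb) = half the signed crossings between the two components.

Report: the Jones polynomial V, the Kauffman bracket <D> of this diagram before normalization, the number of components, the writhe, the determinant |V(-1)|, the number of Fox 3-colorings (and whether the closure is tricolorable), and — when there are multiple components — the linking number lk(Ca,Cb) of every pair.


V = q - q^2 + 2q^3 - q^4 + q^5 - q^6
<D> = -A^-12 + A^-8 - A^-4 + 2 - A^4 + A^8 (w = +4)
1 component over 14 crossings, w = +4
3 Fox colorings among 3^14, |V(-1)| = 7: not tricolorable
why: |V(-1)| = 7: so not tricolorable, since 3 does not divide 7


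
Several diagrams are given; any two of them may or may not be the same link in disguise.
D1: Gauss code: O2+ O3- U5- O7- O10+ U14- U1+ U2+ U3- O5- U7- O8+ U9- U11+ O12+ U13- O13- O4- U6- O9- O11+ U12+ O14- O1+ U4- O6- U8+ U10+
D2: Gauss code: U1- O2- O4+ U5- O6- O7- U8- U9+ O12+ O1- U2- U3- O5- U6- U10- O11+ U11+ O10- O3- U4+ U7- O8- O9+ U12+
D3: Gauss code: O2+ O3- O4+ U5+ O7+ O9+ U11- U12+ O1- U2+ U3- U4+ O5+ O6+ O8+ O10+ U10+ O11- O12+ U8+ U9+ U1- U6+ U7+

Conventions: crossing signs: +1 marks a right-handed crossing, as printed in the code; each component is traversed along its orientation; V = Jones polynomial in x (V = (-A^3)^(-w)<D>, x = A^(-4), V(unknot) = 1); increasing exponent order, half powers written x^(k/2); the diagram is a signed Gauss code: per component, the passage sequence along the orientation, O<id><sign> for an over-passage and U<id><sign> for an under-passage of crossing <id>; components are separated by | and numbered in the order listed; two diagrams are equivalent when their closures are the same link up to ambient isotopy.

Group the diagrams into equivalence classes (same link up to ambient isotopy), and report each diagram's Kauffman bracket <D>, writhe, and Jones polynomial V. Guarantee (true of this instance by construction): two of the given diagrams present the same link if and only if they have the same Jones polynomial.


grouping into links: {D1} | {D2} | {D3}
V(D1) = 1  (w -2, c 14, <D> = A^-6)
V(D2) = -x^-6 + x^-5 - x^-4 + 2x^-3 - x^-2 + x^-1  (w -4, c 12, <D> = A^-8 - A^-4 + 2 - A^4 + A^8 - A^12)
V(D3) = x + x^3 - x^4  (w +6, c 12, <D> = -A^2 + A^6 + A^14)
key observation: V(x) takes 3 values over 3 diagrams, fixing the grouping


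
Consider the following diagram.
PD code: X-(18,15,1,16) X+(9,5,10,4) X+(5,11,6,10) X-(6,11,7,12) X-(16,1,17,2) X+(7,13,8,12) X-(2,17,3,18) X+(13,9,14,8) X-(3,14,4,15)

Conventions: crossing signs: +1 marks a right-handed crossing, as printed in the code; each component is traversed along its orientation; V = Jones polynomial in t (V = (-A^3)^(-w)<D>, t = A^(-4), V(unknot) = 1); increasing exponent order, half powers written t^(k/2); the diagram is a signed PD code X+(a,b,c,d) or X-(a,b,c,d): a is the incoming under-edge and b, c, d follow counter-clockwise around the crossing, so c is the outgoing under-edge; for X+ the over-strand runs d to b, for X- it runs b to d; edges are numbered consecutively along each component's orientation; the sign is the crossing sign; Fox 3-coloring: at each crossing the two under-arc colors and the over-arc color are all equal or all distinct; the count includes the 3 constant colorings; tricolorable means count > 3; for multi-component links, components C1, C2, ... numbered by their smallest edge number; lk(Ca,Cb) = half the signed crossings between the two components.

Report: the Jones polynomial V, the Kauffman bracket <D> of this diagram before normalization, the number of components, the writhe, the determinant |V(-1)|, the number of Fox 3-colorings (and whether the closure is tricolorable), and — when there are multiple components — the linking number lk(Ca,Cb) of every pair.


V(t) = -t^-3 + t^-2 - t^-1 + 3 - t + t^2 - t^3
bracket: A^-15 - A^-11 + A^-7 - 3A^-3 + A - A^5 + A^9, w = -1
1 component, writhe -1, over 9 crossings
det 9, colorings 27 of 3^9 — tricolorable
observation: det 9 = |V(-1)|; divisible by 3, so tricolorable


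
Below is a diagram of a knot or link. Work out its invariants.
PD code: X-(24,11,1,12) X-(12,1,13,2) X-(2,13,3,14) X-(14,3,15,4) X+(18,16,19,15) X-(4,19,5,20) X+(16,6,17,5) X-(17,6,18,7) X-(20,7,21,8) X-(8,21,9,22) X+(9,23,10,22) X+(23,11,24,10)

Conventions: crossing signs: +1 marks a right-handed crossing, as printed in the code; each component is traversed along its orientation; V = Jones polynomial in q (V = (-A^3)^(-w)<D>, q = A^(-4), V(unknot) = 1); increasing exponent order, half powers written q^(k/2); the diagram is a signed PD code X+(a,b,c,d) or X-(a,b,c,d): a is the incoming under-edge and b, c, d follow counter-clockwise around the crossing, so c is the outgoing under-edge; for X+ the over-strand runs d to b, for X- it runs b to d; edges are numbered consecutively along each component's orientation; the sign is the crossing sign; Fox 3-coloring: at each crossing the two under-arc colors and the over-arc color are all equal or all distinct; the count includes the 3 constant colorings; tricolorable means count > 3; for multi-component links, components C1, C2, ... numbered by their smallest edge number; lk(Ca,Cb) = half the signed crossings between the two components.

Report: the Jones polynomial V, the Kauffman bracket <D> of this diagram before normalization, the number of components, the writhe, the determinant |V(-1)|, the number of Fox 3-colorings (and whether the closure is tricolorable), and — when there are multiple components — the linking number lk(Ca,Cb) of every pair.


V(q) = -q^-7 + q^-6 - q^-5 + q^-4 + q^-2
bracket: A^-4 + A^4 - A^8 + A^12 - A^16, w = -4
1 component, writhe -4, over 12 crossings
det 5, colorings 3 of 3^12 — not tricolorable
observation: w = -4 shifts under R1 moves; the (-A^3)^(4) factor cancels that in V


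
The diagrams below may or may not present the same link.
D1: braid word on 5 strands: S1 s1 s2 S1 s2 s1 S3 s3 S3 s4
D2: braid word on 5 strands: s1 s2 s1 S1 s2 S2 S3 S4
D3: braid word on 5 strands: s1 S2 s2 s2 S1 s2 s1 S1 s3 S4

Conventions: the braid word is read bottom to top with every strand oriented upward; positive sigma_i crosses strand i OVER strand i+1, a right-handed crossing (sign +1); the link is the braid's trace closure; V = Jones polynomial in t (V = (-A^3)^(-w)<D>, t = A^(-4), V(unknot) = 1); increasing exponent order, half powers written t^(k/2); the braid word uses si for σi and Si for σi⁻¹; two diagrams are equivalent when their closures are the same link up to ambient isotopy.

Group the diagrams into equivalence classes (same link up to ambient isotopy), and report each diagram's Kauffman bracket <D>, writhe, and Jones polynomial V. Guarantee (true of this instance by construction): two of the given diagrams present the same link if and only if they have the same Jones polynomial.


grouping into links: {D1, D2, D3}
V(D1) = 1  (w +2, c 10, <D> = A^6)
V(D2) = 1  (w 0, c 8, <D> = 1)
V(D3) = 1  [10 crossings, <D> = A^6, w = +2]
why: one V(t) for all 3 diagrams — one class (guaranteed)


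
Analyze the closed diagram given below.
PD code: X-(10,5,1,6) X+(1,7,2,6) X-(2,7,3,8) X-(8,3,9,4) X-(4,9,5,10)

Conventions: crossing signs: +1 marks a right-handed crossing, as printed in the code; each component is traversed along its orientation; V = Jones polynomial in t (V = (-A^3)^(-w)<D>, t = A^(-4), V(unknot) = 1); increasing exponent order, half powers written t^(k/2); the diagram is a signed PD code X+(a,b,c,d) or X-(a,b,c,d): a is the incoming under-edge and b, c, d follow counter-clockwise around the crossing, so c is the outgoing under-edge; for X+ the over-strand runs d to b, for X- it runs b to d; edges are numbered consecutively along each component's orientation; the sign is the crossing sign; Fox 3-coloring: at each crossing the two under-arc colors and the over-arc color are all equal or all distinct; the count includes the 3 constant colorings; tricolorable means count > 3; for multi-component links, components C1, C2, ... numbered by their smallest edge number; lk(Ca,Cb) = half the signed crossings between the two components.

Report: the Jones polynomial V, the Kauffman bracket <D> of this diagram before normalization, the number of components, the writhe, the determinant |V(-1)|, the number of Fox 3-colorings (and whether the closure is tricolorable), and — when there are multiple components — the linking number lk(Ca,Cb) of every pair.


V(t) = -t^-4 + t^-3 + t^-1
bracket: -A^-5 - A^3 + A^7, w = -3
1 component, writhe -3, over 5 crossings
det 3, colorings 9 of 3^5 — tricolorable
observation: det 3 = |V(-1)|; divisible by 3, so tricolorable


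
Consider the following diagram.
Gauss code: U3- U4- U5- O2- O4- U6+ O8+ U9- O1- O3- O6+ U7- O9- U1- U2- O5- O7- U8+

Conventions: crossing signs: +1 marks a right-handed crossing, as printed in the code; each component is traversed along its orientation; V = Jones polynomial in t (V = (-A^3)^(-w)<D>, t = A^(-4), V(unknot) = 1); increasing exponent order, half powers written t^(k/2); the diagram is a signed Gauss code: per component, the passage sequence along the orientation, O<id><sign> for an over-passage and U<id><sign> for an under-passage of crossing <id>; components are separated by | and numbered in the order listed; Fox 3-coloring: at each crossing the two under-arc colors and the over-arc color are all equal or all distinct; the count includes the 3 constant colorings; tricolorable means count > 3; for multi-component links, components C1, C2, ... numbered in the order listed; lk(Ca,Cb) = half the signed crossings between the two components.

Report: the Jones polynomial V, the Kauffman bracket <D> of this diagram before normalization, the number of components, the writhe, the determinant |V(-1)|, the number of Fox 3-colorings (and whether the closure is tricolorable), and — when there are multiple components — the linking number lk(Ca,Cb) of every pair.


V = -t^-6 + t^-5 - t^-4 + 2t^-3 - t^-2 + t^-1
<D> = -A^-11 + A^-7 - 2A^-3 + A - A^5 + A^9 (w = -5)
1 component over 9 crossings, w = -5
3 Fox colorings among 3^9, |V(-1)| = 7: not tricolorable
why: V spans 5 powers of t: at least 5 crossings in any diagram


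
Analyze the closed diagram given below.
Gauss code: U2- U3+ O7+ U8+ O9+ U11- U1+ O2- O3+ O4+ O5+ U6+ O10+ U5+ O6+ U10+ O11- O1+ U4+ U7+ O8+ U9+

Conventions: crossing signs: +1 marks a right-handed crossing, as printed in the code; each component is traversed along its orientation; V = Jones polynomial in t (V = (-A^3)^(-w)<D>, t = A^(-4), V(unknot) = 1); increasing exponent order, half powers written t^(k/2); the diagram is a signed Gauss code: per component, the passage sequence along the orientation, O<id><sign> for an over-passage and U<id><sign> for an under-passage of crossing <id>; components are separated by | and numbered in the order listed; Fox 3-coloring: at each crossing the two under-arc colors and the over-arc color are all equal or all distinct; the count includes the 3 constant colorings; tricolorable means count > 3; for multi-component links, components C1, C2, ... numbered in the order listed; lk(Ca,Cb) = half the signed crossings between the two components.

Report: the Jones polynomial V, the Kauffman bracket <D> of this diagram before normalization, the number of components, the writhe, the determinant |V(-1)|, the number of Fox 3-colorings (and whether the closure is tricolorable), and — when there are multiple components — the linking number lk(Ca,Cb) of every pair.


V(t) = t^2 + 2t^4 - 2t^5 + t^6 - 2t^7 + t^8
bracket: -A^-11 + 2A^-7 - A^-3 + 2A - 2A^5 - A^13, w = +7
1 component, writhe +7, over 11 crossings
det 9, colorings 27 of 3^11 — tricolorable
observation: |V(-1)| = 9: so tricolorable, since 3 divides 9


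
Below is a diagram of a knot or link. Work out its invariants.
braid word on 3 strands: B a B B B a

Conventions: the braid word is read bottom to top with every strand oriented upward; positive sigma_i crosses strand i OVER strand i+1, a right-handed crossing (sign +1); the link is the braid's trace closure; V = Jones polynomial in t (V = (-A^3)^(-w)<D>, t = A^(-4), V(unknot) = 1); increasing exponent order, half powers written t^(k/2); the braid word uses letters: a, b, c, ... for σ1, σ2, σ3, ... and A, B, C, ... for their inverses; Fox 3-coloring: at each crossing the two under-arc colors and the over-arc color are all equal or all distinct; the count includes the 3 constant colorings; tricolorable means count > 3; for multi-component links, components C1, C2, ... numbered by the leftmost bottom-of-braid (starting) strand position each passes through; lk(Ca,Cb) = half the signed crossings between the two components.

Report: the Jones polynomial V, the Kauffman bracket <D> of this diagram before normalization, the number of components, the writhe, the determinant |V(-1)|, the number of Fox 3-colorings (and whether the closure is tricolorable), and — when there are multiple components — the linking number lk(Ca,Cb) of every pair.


V(t) = t^-5 - 2t^-4 + 2t^-3 - 2t^-2 + 2t^-1 - 1 + t
bracket: A^-10 - A^-6 + 2A^-2 - 2A^2 + 2A^6 - 2A^10 + A^14, w = -2
1 component, writhe -2, over 6 crossings
det 11, colorings 3 of 3^6 — not tricolorable
observation: the span of V is 6, forcing >= 6 crossings in any diagram


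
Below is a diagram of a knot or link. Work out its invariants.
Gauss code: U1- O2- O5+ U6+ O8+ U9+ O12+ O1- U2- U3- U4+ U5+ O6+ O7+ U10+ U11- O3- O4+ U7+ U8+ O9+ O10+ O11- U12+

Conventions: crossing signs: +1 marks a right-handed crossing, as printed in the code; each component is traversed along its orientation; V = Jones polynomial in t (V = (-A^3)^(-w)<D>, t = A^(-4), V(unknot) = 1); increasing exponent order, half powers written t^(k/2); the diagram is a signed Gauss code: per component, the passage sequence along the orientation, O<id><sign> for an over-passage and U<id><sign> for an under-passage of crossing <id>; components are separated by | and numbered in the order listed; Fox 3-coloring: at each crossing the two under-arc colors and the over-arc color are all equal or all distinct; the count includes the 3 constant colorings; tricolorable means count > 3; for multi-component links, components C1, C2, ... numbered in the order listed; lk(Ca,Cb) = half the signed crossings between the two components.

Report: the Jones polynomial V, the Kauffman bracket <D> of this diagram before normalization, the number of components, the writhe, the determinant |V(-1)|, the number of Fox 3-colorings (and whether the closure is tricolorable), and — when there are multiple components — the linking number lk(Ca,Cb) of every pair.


V = t + t^3 - t^4
<D> = -A^-4 + 1 + A^8 (w = +4)
1 component over 12 crossings, w = +4
9 Fox colorings among 3^12, |V(-1)| = 3: tricolorable
why: w = +4 (over 12 crossings) is diagram-only; (-A^3)^(-4) removes it from V


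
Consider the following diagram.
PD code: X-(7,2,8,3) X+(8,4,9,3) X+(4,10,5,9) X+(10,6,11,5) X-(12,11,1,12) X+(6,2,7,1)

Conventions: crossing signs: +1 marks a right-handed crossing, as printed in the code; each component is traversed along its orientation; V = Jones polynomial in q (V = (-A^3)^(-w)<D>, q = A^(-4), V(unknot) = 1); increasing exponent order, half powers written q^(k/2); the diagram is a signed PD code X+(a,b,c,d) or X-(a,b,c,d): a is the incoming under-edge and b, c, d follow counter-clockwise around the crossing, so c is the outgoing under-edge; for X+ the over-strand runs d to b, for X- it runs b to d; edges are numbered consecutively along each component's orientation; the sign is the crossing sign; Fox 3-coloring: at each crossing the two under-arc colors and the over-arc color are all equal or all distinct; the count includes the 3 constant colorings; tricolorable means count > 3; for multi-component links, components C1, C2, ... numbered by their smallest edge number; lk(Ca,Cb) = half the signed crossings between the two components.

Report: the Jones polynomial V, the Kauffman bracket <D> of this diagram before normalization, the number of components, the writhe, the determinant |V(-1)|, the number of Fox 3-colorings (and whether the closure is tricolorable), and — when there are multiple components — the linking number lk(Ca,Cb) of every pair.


V(q) = q + q^3 - q^4
bracket: -A^-10 + A^-6 + A^2, w = +2
1 component, writhe +2, over 6 crossings
det 3, colorings 9 of 3^6 — tricolorable
observation: w = +2 (over 6 crossings) is diagram-only; (-A^3)^(-2) removes it from V


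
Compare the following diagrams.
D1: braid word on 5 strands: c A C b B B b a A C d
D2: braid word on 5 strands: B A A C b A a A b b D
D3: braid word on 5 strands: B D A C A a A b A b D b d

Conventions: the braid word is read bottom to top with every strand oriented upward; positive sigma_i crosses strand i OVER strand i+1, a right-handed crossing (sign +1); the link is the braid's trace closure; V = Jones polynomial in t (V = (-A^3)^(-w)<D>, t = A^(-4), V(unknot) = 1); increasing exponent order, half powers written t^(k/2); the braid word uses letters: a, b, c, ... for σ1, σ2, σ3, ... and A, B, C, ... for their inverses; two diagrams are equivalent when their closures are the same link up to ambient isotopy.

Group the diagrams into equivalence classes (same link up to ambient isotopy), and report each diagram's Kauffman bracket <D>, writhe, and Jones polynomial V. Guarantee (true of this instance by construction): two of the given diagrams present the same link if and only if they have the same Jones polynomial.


classes: {D1} | {D2, D3}
V(D1) = -t^(-1/2) - t^(1/2)  [11 crossings, <D> = A^-5 + A^-1, w = -1]
D2 (bracket A^-15 - A^-11 + 2A^-7 - A^-3 + 2A - A^5; 11 crossings at w = -3): V = t^(-7/2) - 2t^(-5/2) + t^(-3/2) - 2t^(-1/2) + t^(1/2) - t^(3/2)
D3 (bracket A^-15 - A^-11 + 2A^-7 - A^-3 + 2A - A^5; 13 crossings at w = -3): V = t^(-7/2) - 2t^(-5/2) + t^(-3/2) - 2t^(-1/2) + t^(1/2) - t^(3/2)
note: 2 classes among 3 diagrams; unequal V(t) rules out equality


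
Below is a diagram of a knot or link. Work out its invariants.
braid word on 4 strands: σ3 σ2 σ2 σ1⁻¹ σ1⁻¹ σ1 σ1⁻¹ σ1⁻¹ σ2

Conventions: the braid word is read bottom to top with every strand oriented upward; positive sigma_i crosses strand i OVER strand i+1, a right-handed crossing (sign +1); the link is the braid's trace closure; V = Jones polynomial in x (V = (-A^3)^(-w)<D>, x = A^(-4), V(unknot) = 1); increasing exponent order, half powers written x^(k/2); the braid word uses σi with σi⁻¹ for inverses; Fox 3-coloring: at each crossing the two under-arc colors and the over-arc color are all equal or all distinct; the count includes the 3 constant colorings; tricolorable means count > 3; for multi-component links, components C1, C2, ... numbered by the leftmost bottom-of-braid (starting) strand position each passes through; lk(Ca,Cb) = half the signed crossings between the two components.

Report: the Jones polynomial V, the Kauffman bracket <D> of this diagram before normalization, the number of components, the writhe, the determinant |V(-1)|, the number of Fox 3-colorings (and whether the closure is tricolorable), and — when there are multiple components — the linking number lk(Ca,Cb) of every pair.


V(x) = -x^-3 + x^-2 - x^-1 + 3 - x + x^2 - x^3
bracket: A^-9 - A^-5 + A^-1 - 3A^3 + A^7 - A^11 + A^15, w = +1
1 component, writhe +1, over 9 crossings
det 9, colorings 27 of 3^9 — tricolorable
observation: V spans 6 powers of x: at least 6 crossings in any diagram


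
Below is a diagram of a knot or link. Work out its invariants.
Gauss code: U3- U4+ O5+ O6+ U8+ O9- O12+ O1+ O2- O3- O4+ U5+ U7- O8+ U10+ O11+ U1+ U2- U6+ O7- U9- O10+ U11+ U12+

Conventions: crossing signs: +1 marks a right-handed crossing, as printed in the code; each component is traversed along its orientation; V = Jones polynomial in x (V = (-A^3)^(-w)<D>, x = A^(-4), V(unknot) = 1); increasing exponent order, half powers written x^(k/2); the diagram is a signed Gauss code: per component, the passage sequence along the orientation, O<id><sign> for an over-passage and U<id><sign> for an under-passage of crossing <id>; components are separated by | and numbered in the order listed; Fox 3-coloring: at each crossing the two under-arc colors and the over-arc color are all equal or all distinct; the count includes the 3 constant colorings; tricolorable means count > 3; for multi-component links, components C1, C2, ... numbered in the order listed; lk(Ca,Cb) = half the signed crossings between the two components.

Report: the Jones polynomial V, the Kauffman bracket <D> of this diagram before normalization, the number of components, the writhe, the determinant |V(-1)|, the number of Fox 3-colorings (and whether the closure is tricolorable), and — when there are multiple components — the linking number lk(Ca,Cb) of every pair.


V = 2x - 2x^2 + 3x^3 - 3x^4 + 2x^5 - 2x^6 + x^7
<D> = A^-16 - 2A^-12 + 2A^-8 - 3A^-4 + 3 - 2A^4 + 2A^8 (w = +4)
1 component over 12 crossings, w = +4
9 Fox colorings among 3^12, |V(-1)| = 15: tricolorable
why: det 15 = |V(-1)|; divisible by 3, so tricolorable


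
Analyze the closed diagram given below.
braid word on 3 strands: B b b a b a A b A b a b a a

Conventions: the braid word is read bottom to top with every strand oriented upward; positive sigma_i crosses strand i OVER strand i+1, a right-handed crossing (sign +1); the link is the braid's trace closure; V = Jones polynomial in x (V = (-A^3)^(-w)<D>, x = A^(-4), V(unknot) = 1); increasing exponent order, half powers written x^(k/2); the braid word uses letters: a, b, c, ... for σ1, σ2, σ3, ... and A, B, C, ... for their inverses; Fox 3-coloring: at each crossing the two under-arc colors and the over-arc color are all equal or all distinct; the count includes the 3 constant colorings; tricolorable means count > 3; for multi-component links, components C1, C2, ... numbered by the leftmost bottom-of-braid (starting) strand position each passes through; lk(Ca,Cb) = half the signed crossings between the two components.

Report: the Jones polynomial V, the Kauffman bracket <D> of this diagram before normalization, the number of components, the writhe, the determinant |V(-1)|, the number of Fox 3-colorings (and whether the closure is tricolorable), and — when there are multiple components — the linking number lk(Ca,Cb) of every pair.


V = x^3 + x^5 - x^6 + x^7 - x^8 + x^9 - x^10
<D> = -A^-16 + A^-12 - A^-8 + A^-4 - 1 + A^4 + A^12 (w = +8)
1 component over 14 crossings, w = +8
3 Fox colorings among 3^14, |V(-1)| = 7: not tricolorable
why: the span of V is 7, forcing >= 7 crossings in any diagram


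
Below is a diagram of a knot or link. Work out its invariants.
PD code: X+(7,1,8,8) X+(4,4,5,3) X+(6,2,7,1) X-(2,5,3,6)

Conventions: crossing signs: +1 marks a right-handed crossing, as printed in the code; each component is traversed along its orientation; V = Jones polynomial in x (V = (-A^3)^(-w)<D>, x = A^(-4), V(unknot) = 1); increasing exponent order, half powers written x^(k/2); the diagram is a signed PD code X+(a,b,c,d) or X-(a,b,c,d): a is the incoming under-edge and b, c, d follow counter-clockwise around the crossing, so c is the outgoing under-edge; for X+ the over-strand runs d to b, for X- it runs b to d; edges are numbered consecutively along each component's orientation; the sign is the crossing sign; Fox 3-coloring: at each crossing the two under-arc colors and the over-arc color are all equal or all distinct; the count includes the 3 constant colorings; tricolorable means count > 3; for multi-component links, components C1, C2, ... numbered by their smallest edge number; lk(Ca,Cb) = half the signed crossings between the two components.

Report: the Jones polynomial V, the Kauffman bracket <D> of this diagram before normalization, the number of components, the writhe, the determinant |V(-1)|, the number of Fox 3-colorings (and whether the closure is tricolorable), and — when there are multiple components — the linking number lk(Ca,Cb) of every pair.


Jones polynomial: V(x) = 1
<D> = A^6; writhe +2
components 1, writhe +2 (4 crossings)
3-colorings: 3 of 3^4, det 1 — not tricolorable
note: |V(-1)| = 1: so not tricolorable, since 3 does not divide 1


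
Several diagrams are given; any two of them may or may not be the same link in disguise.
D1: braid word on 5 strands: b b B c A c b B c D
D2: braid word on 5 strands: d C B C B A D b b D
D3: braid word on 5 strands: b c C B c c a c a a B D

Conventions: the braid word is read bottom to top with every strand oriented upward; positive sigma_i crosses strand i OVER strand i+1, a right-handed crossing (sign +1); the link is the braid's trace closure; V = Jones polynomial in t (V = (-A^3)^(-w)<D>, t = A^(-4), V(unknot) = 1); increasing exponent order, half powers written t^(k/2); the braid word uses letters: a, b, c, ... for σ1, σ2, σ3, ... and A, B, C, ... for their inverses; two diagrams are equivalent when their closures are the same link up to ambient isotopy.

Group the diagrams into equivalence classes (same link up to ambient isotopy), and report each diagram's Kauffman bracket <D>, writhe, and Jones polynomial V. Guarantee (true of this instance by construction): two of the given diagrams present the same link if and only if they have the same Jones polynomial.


grouping into links: {D1} | {D2} | {D3}
V(D1) = t + t^3 - t^4  (w +2, c 10, <D> = -A^-10 + A^-6 + A^2)
V(D2) = 1  [10 crossings, <D> = A^-12, w = -4]
V(D3) = t^2 + 2t^4 - 2t^5 + t^6 - 2t^7 + t^8  [12 crossings, <D> = A^-20 - 2A^-16 + A^-12 - 2A^-8 + 2A^-4 + A^4, w = +4]
why: comparing 3 Jones polynomials yields 3 groups


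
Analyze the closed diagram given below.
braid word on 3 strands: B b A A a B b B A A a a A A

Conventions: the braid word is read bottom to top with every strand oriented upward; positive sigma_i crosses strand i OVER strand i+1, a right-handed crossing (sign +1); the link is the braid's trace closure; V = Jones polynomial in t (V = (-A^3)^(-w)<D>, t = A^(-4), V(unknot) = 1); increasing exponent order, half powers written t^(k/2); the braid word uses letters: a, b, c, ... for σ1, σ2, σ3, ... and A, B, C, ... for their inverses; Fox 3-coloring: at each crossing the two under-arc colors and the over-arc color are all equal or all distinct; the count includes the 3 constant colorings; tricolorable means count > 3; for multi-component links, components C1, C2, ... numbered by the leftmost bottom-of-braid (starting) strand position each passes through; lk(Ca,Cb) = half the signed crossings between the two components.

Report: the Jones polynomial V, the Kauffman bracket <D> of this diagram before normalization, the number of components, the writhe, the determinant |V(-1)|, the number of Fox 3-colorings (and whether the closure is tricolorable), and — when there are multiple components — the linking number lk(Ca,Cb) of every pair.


V(t) = -t^-4 + t^-3 + t^-1
bracket: A^-8 + 1 - A^4, w = -4
1 component, writhe -4, over 14 crossings
det 3, colorings 9 of 3^14 — tricolorable
observation: det 3 = |V(-1)|; divisible by 3, so tricolorable


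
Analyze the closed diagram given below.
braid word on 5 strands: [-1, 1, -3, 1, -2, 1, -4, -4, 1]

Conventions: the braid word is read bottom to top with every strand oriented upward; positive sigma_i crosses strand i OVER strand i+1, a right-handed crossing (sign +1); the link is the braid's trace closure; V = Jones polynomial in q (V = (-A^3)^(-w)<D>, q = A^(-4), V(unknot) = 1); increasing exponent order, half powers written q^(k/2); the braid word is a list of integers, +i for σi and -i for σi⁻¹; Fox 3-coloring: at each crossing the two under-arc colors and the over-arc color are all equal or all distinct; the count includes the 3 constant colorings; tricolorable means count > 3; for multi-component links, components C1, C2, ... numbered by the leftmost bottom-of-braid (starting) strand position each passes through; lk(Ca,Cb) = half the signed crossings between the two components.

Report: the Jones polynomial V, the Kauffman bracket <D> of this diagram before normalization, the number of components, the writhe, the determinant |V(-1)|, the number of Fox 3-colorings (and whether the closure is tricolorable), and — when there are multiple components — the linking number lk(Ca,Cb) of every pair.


V = -q^(-3/2) - 2q^(1/2) + q^(3/2) - q^(5/2) + q^(7/2)
<D> = -A^-17 + A^-13 - A^-9 + 2A^-5 + A^3 (w = -1)
2 components over 9 crossings, w = -1
lk(C1,C2): -1
9 Fox colorings among 3^9, |V(-1)| = 6: tricolorable
why: w = -1 shifts under R1 moves; the (-A^3)^(1) factor cancels that in V


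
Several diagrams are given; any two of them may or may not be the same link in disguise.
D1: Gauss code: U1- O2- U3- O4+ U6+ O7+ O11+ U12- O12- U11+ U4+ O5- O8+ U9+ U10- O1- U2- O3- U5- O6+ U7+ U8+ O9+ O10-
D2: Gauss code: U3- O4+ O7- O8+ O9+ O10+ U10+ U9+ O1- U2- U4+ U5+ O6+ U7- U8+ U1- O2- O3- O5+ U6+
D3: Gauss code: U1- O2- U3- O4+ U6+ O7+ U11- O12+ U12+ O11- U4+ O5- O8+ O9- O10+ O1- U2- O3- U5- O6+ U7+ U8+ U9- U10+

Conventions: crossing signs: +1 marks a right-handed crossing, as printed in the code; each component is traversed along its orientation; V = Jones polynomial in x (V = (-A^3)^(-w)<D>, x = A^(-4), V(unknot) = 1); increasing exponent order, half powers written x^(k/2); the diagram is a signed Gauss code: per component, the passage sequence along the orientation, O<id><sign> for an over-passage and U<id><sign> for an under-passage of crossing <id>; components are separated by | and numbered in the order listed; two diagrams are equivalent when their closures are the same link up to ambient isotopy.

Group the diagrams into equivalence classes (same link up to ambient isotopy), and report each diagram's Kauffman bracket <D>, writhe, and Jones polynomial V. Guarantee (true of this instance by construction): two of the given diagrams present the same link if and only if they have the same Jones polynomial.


grouping into links: {D1, D3} | {D2}
V(D1) = -x^-3 + 2x^-2 - 2x^-1 + 3 - 2x + 2x^2 - x^3  (w 0, c 12, <D> = -A^-12 + 2A^-8 - 2A^-4 + 3 - 2A^4 + 2A^8 - A^12)
V(D2) = x^-2 - x^-1 + 1 - x + x^2  (w +2, c 10, <D> = A^-2 - A^2 + A^6 - A^10 + A^14)
V(D3) = -x^-3 + 2x^-2 - 2x^-1 + 3 - 2x + 2x^2 - x^3  (w 0, c 12, <D> = -A^-12 + 2A^-8 - 2A^-4 + 3 - 2A^4 + 2A^8 - A^12)
key observation: 2 classes among 3 diagrams; unequal V(x) rules out equality


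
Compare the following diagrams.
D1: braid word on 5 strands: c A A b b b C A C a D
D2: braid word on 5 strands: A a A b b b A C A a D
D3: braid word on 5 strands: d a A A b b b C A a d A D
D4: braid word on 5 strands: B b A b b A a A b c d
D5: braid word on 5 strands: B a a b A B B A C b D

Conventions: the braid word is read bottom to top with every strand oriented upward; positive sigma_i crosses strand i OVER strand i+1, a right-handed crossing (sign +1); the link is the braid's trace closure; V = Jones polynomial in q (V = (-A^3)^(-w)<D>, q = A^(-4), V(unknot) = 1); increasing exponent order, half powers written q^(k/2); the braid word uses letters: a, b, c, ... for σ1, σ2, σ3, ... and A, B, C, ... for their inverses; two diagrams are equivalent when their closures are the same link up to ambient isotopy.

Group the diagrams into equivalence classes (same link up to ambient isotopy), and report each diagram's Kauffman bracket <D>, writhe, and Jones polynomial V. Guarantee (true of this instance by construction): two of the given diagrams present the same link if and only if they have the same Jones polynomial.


classes: {D1, D2, D3} | {D4} | {D5}
V(D1) = -q^(-3/2) - 2q^(1/2) + q^(3/2) - q^(5/2) + q^(7/2)  [11 crossings, <D> = -A^-17 + A^-13 - A^-9 + 2A^-5 + A^3, w = -1]
D2 (bracket -A^-17 + A^-13 - A^-9 + 2A^-5 + A^3; 11 crossings at w = -1): V = -q^(-3/2) - 2q^(1/2) + q^(3/2) - q^(5/2) + q^(7/2)
D3 (bracket -A^-11 + A^-7 - A^-3 + 2A + A^9; 13 crossings at w = +1): V = -q^(-3/2) - 2q^(1/2) + q^(3/2) - q^(5/2) + q^(7/2)
V(D4) = -q^(-3/2) + q^(-1/2) - 2q^(1/2) + q^(3/2) - 2q^(5/2) + q^(7/2)  (w +3, c 11, <D> = -A^-5 + 2A^-1 - A^3 + 2A^7 - A^11 + A^15)
V(D5) = -q^(-5/2) - q^(-1/2)  [11 crossings, <D> = A^-7 + A, w = -3]
insight: V(q) takes 3 values over 5 diagrams, fixing the grouping
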